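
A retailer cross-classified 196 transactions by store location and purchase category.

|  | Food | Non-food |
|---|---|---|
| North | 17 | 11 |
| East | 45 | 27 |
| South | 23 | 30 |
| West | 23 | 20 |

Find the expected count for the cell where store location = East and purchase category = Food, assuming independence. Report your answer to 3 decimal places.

Row total (East) = 72; column total (Food) = 108; grand total N = 196.
Expected count = (row total × column total) / N = 72 × 108 / 196 = 39.673.

39.673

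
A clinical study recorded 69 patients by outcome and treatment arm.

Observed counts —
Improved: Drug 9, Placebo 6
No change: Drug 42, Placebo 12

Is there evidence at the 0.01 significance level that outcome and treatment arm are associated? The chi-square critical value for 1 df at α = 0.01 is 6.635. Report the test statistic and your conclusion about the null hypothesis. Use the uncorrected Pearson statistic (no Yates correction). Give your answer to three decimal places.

Row totals: 15, 54. Column totals: 51, 18. Grand total N = 69.
Expected counts (row total × column total / N):
  Improved, Drug: 15×51/69 = 11.0870
  Improved, Placebo: 15×18/69 = 3.9130
  No change, Drug: 54×51/69 = 39.9130
  No change, Placebo: 54×18/69 = 14.0870
Contributions (O − E)²/E:
  (9 − 11.0870)²/11.0870 = 0.3929
  (6 − 3.9130)²/3.9130 = 1.1131
  (42 − 39.9130)²/39.9130 = 0.1091
  (12 − 14.0870)²/14.0870 = 0.3092
χ² = 0.3929 + 1.1131 + 0.1091 + 0.3092 = 1.924
df = (2−1)(2−1) = 1. Since 1.924 < 6.635, fail to reject the null hypothesis of independence at α = 0.01.

1.924; fail to reject H₀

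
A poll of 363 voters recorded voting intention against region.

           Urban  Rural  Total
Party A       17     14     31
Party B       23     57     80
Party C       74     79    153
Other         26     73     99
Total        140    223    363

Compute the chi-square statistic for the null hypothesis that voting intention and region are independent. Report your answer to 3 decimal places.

Grand total N = 363.
Expected counts (row total × column total / N):
  Party A, Urban: 31×140/363 = 11.9559
  Party A, Rural: 31×223/363 = 19.0441
  Party B, Urban: 80×140/363 = 30.8540
  Party B, Rural: 80×223/363 = 49.1460
  Party C, Urban: 153×140/363 = 59.0083
  Party C, Rural: 153×223/363 = 93.9917
  Other, Urban: 99×140/363 = 38.1818
  Other, Rural: 99×223/363 = 60.8182
Contributions (O − E)²/E:
  (17 − 11.9559)²/11.9559 = 2.1281
  (14 − 19.0441)²/19.0441 = 1.3360
  (23 − 30.8540)²/30.8540 = 1.9993
  (57 − 49.1460)²/49.1460 = 1.2551
  (74 − 59.0083)²/59.0083 = 3.8088
  (79 − 93.9917)²/93.9917 = 2.3912
  (26 − 38.1818)²/38.1818 = 3.8866
  (73 − 60.8182)²/60.8182 = 2.4400
χ² = 2.1281 + 1.3360 + 1.9993 + 1.2551 + 3.8088 + 2.3912 + 3.8866 + 2.4400 = 19.245

19.245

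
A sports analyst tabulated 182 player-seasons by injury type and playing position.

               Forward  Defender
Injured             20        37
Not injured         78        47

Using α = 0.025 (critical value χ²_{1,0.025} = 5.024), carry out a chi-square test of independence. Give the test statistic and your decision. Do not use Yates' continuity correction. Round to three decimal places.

11.751; reject H₀

Row totals: 57, 125. Column totals: 98, 84. Grand total N = 182.
Expected counts (row total × column total / N):
  Injured, Forward: 57×98/182 = 30.6923
  Injured, Defender: 57×84/182 = 26.3077
  Not injured, Forward: 125×98/182 = 67.3077
  Not injured, Defender: 125×84/182 = 57.6923
Contributions (O − E)²/E:
  (20 − 30.6923)²/30.6923 = 3.7249
  (37 − 26.3077)²/26.3077 = 4.3457
  (78 − 67.3077)²/67.3077 = 1.6985
  (47 − 57.6923)²/57.6923 = 1.9816
χ² = 3.7249 + 4.3457 + 1.6985 + 1.9816 = 11.751
df = (2−1)(2−1) = 1. Since 11.751 > 5.024, reject the null hypothesis of independence at α = 0.025.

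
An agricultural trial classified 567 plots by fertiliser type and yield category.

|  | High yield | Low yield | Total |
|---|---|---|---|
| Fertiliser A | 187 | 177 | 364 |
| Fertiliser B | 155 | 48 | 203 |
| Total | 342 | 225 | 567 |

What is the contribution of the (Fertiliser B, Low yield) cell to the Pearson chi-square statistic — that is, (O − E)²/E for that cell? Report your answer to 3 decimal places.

13.157

Row total (Fertiliser B) = 203; column total (Low yield) = 225; N = 567.
Expected count E = 203 × 225 / 567 = 80.5556.
Contribution = (O − E)²/E = (48 − 80.5556)² / 80.5556 = 13.157.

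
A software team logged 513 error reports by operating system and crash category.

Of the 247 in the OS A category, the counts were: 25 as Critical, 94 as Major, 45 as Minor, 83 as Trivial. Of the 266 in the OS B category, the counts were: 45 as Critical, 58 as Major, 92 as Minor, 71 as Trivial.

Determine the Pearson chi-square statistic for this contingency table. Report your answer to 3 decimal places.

Row totals: 247, 266. Column totals: 70, 152, 137, 154. Grand total N = 513.
Expected counts (row total × column total / N):
  OS A, Critical: 247×70/513 = 33.7037
  OS A, Major: 247×152/513 = 73.1852
  OS A, Minor: 247×137/513 = 65.9630
  OS A, Trivial: 247×154/513 = 74.1481
  OS B, Critical: 266×70/513 = 36.2963
  OS B, Major: 266×152/513 = 78.8148
  OS B, Minor: 266×137/513 = 71.0370
  OS B, Trivial: 266×154/513 = 79.8519
Contributions (O − E)²/E:
  (25 − 33.7037)²/33.7037 = 2.2477
  (94 − 73.1852)²/73.1852 = 5.9200
  (45 − 65.9630)²/65.9630 = 6.6620
  (83 − 74.1481)²/74.1481 = 1.0568
  (45 − 36.2963)²/36.2963 = 2.0871
  (58 − 78.8148)²/78.8148 = 5.4971
  (92 − 71.0370)²/71.0370 = 6.1862
  (71 − 79.8519)²/79.8519 = 0.9813
χ² = 2.2477 + 5.9200 + 6.6620 + 1.0568 + 2.0871 + 5.4971 + 6.1862 + 0.9813 = 30.638

30.638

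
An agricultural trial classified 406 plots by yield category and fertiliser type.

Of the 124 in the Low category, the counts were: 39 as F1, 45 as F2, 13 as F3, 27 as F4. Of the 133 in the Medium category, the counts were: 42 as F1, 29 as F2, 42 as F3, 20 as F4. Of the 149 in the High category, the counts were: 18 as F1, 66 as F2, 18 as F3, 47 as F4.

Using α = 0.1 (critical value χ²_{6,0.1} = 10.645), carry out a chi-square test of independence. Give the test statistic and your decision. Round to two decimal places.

Row totals: 124, 133, 149. Column totals: 99, 140, 73, 94. Grand total N = 406.
Expected counts (row total × column total / N):
  Low, F1: 124×99/406 = 30.236
  Low, F2: 124×140/406 = 42.759
  Low, F3: 124×73/406 = 22.296
  Low, F4: 124×94/406 = 28.709
  Medium, F1: 133×99/406 = 32.431
  Medium, F2: 133×140/406 = 45.862
  Medium, F3: 133×73/406 = 23.914
  Medium, F4: 133×94/406 = 30.793
  High, F1: 149×99/406 = 36.333
  High, F2: 149×140/406 = 51.379
  High, F3: 149×73/406 = 26.791
  High, F4: 149×94/406 = 34.498
Contributions (O − E)²/E:
  (39 − 30.236)²/30.236 = 2.5403
  (45 − 42.759)²/42.759 = 0.1175
  (13 − 22.296)²/22.296 = 3.8758
  (27 − 28.709)²/28.709 = 0.1017
  (42 − 32.431)²/32.431 = 2.8234
  (29 − 45.862)²/45.862 = 6.1996
  (42 − 23.914)²/23.914 = 13.6783
  (20 − 30.793)²/30.793 = 3.7830
  (18 − 36.333)²/36.333 = 9.2505
  (66 − 51.379)²/51.379 = 4.1607
  (18 − 26.791)²/26.791 = 2.8846
  (47 − 34.498)²/34.498 = 4.5307
χ² = 2.5403 + 0.1175 + 3.8758 + 0.1017 + 2.8234 + 6.1996 + 13.6783 + 3.7830 + 9.2505 + 4.1607 + 2.8846 + 4.5307 = 53.95
df = (3−1)(4−1) = 6. Since 53.95 > 10.645, reject the null hypothesis of independence at α = 0.1.

53.95; reject H₀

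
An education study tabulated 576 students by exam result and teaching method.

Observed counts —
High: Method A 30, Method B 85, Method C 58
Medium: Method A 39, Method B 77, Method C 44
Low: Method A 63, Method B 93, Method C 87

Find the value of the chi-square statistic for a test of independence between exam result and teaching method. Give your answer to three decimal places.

8.957

Row totals: 173, 160, 243. Column totals: 132, 255, 189. Grand total N = 576.
Expected counts (row total × column total / N):
  High, Method A: 173×132/576 = 39.6458
  High, Method B: 173×255/576 = 76.5885
  High, Method C: 173×189/576 = 56.7656
  Medium, Method A: 160×132/576 = 36.6667
  Medium, Method B: 160×255/576 = 70.8333
  Medium, Method C: 160×189/576 = 52.5000
  Low, Method A: 243×132/576 = 55.6875
  Low, Method B: 243×255/576 = 107.5781
  Low, Method C: 243×189/576 = 79.7344
Contributions (O − E)²/E:
  (30 − 39.6458)²/39.6458 = 2.3468
  (85 − 76.5885)²/76.5885 = 0.9238
  (58 − 56.7656)²/56.7656 = 0.0268
  (39 − 36.6667)²/36.6667 = 0.1485
  (77 − 70.8333)²/70.8333 = 0.5369
  (44 − 52.5000)²/52.5000 = 1.3762
  (63 − 55.6875)²/55.6875 = 0.9602
  (93 − 107.5781)²/107.5781 = 1.9755
  (87 − 79.7344)²/79.7344 = 0.6621
χ² = 2.3468 + 0.9238 + 0.0268 + 0.1485 + 0.5369 + 1.3762 + 0.9602 + 1.9755 + 0.6621 = 8.957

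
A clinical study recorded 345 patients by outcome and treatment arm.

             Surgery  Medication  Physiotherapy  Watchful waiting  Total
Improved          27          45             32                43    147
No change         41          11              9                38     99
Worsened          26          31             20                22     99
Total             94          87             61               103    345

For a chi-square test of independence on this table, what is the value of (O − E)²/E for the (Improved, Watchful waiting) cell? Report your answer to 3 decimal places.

0.018

Row total (Improved) = 147; column total (Watchful waiting) = 103; N = 345.
Expected count E = 147 × 103 / 345 = 43.8870.
Contribution = (O − E)²/E = (43 − 43.8870)² / 43.8870 = 0.018.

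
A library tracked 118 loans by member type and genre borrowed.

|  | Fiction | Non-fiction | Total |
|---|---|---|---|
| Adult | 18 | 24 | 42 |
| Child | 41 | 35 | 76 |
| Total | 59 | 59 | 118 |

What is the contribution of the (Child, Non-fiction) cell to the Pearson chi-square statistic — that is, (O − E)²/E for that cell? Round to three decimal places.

0.237

Row total (Child) = 76; column total (Non-fiction) = 59; N = 118.
Expected count E = 76 × 59 / 118 = 38.0000.
Contribution = (O − E)²/E = (35 − 38.0000)² / 38.0000 = 0.237.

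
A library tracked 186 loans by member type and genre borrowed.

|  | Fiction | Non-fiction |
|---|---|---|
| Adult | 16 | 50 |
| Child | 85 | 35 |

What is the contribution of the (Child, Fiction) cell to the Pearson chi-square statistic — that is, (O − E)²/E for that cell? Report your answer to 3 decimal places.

6.040

Row total (Child) = 120; column total (Fiction) = 101; N = 186.
Expected count E = 120 × 101 / 186 = 65.1613.
Contribution = (O − E)²/E = (85 − 65.1613)² / 65.1613 = 6.040.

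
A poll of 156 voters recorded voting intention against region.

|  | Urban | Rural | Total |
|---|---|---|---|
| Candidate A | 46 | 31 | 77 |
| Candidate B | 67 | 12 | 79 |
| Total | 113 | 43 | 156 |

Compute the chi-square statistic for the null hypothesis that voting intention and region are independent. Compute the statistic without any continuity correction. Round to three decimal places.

12.274

Grand total N = 156.
Expected counts (row total × column total / N):
  Candidate A, Urban: 77×113/156 = 55.77564
  Candidate A, Rural: 77×43/156 = 21.22436
  Candidate B, Urban: 79×113/156 = 57.22436
  Candidate B, Rural: 79×43/156 = 21.77564
Contributions (O − E)²/E:
  (46 − 55.77564)²/55.77564 = 1.7133
  (31 − 21.22436)²/21.22436 = 4.5025
  (67 − 57.22436)²/57.22436 = 1.6700
  (12 − 21.77564)²/21.77564 = 4.3885
χ² = 1.7133 + 4.5025 + 1.6700 + 4.3885 = 12.274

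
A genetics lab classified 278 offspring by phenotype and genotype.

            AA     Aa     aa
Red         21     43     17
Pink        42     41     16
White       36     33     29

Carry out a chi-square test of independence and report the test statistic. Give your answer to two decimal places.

Row totals: 81, 99, 98. Column totals: 99, 117, 62. Grand total N = 278.
Expected counts (row total × column total / N):
  Red, AA: 81×99/278 = 28.845
  Red, Aa: 81×117/278 = 34.090
  Red, aa: 81×62/278 = 18.065
  Pink, AA: 99×99/278 = 35.255
  Pink, Aa: 99×117/278 = 41.665
  Pink, aa: 99×62/278 = 22.079
  White, AA: 98×99/278 = 34.899
  White, Aa: 98×117/278 = 41.245
  White, aa: 98×62/278 = 21.856
Contributions (O − E)²/E:
  (21 − 28.845)²/28.845 = 2.1336
  (43 − 34.090)²/34.090 = 2.3288
  (17 − 18.065)²/18.065 = 0.0628
  (42 − 35.255)²/35.255 = 1.2905
  (41 − 41.665)²/41.665 = 0.0106
  (16 − 22.079)²/22.079 = 1.6737
  (36 − 34.899)²/34.899 = 0.0347
  (33 − 41.245)²/41.245 = 1.6482
  (29 − 21.856)²/21.856 = 2.3351
χ² = 2.1336 + 2.3288 + 0.0628 + 1.2905 + 0.0106 + 1.6737 + 0.0347 + 1.6482 + 2.3351 = 11.52

11.52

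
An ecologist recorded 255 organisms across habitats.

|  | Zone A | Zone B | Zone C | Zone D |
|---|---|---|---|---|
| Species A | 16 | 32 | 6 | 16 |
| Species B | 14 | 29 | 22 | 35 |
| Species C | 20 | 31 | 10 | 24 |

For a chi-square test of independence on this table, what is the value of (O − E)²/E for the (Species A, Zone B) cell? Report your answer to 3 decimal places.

Row total (Species A) = 70; column total (Zone B) = 92; N = 255.
Expected count E = 70 × 92 / 255 = 25.2549.
Contribution = (O − E)²/E = (32 − 25.2549)² / 25.2549 = 1.801.

1.801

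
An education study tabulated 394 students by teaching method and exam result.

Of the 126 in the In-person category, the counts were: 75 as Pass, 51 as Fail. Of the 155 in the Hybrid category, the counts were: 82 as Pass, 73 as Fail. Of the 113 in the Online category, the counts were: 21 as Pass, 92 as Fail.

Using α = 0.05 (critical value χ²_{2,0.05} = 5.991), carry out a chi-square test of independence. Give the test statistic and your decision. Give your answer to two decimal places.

46.47; reject H₀

Row totals: 126, 155, 113. Column totals: 178, 216. Grand total N = 394.
Expected counts (row total × column total / N):
  In-person, Pass: 126×178/394 = 56.924
  In-person, Fail: 126×216/394 = 69.076
  Hybrid, Pass: 155×178/394 = 70.025
  Hybrid, Fail: 155×216/394 = 84.975
  Online, Pass: 113×178/394 = 51.051
  Online, Fail: 113×216/394 = 61.949
Contributions (O − E)²/E:
  (75 − 56.924)²/56.924 = 5.7400
  (51 − 69.076)²/69.076 = 4.7302
  (82 − 70.025)²/70.025 = 2.0478
  (73 − 84.975)²/84.975 = 1.6876
  (21 − 51.051)²/51.051 = 17.6894
  (92 − 61.949)²/61.949 = 14.5775
χ² = 5.7400 + 4.7302 + 2.0478 + 1.6876 + 17.6894 + 14.5775 = 46.47
df = (3−1)(2−1) = 2. Since 46.47 > 5.991, reject the null hypothesis of independence at α = 0.05.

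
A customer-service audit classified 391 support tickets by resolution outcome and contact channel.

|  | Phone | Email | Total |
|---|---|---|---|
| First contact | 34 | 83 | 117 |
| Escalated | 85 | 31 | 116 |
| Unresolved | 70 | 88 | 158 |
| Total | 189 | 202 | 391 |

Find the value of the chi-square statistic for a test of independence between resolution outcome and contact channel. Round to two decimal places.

Grand total N = 391.
Expected counts (row total × column total / N):
  First contact, Phone: 117×189/391 = 56.555
  First contact, Email: 117×202/391 = 60.445
  Escalated, Phone: 116×189/391 = 56.072
  Escalated, Email: 116×202/391 = 59.928
  Unresolved, Phone: 158×189/391 = 76.373
  Unresolved, Email: 158×202/391 = 81.627
Contributions (O − E)²/E:
  (34 − 56.555)²/56.555 = 8.9953
  (83 − 60.445)²/60.445 = 8.4164
  (85 − 56.072)²/56.072 = 14.9242
  (31 − 59.928)²/59.928 = 13.9639
  (70 − 76.373)²/76.373 = 0.5318
  (88 − 81.627)²/81.627 = 0.4976
χ² = 8.9953 + 8.4164 + 14.9242 + 13.9639 + 0.5318 + 0.4976 = 47.33

47.33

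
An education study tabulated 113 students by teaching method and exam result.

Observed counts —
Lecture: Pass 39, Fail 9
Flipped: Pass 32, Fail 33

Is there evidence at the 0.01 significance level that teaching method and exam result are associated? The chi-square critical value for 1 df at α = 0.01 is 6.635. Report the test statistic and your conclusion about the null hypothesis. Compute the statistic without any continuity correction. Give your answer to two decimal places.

12.12; reject H₀

Row totals: 48, 65. Column totals: 71, 42. Grand total N = 113.
Expected counts (row total × column total / N):
  Lecture, Pass: 48×71/113 = 30.159
  Lecture, Fail: 48×42/113 = 17.841
  Flipped, Pass: 65×71/113 = 40.841
  Flipped, Fail: 65×42/113 = 24.159
Contributions (O − E)²/E:
  (39 − 30.159)²/30.159 = 2.5917
  (9 − 17.841)²/17.841 = 4.3811
  (32 − 40.841)²/40.841 = 1.9138
  (33 − 24.159)²/24.159 = 3.2354
χ² = 2.5917 + 4.3811 + 1.9138 + 3.2354 = 12.12
df = (2−1)(2−1) = 1. Since 12.12 > 6.635, reject the null hypothesis of independence at α = 0.01.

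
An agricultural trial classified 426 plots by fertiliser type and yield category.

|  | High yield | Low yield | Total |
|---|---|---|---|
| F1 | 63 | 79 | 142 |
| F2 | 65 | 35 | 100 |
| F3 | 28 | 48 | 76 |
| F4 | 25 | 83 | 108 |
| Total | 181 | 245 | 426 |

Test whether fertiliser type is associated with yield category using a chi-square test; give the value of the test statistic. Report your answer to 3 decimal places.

Grand total N = 426.
Expected counts (row total × column total / N):
  F1, High yield: 142×181/426 = 60.3333
  F1, Low yield: 142×245/426 = 81.6667
  F2, High yield: 100×181/426 = 42.4883
  F2, Low yield: 100×245/426 = 57.5117
  F3, High yield: 76×181/426 = 32.2911
  F3, Low yield: 76×245/426 = 43.7089
  F4, High yield: 108×181/426 = 45.8873
  F4, Low yield: 108×245/426 = 62.1127
Contributions (O − E)²/E:
  (63 − 60.3333)²/60.3333 = 0.1179
  (79 − 81.6667)²/81.6667 = 0.0871
  (65 − 42.4883)²/42.4883 = 11.9274
  (35 − 57.5117)²/57.5117 = 8.8117
  (28 − 32.2911)²/32.2911 = 0.5702
  (48 − 43.7089)²/43.7089 = 0.4213
  (25 − 45.8873)²/45.8873 = 9.5076
  (83 − 62.1127)²/62.1127 = 7.0240
χ² = 0.1179 + 0.0871 + 11.9274 + 8.8117 + 0.5702 + 0.4213 + 9.5076 + 7.0240 = 38.467

38.467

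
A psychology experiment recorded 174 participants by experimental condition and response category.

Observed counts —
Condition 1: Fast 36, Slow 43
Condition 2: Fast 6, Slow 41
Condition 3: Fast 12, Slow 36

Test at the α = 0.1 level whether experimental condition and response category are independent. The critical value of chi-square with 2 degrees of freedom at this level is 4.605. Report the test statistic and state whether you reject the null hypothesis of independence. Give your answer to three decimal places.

Row totals: 79, 47, 48. Column totals: 54, 120. Grand total N = 174.
Expected counts (row total × column total / N):
  Condition 1, Fast: 79×54/174 = 24.51724
  Condition 1, Slow: 79×120/174 = 54.48276
  Condition 2, Fast: 47×54/174 = 14.58621
  Condition 2, Slow: 47×120/174 = 32.41379
  Condition 3, Fast: 48×54/174 = 14.89655
  Condition 3, Slow: 48×120/174 = 33.10345
Contributions (O − E)²/E:
  (36 − 24.51724)²/24.51724 = 5.3780
  (43 − 54.48276)²/54.48276 = 2.4201
  (6 − 14.58621)²/14.58621 = 5.0543
  (41 − 32.41379)²/32.41379 = 2.2744
  (12 − 14.89655)²/14.89655 = 0.5632
  (36 − 33.10345)²/33.10345 = 0.2534
χ² = 5.3780 + 2.4201 + 5.0543 + 2.2744 + 0.5632 + 0.2534 = 15.943
df = (3−1)(2−1) = 2. Since 15.943 > 4.605, reject the null hypothesis of independence at α = 0.1.

15.943; reject H₀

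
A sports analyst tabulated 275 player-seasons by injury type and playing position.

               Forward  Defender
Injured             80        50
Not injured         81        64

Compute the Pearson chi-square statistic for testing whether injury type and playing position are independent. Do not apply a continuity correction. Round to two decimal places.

0.91

Row totals: 130, 145. Column totals: 161, 114. Grand total N = 275.
Expected counts (row total × column total / N):
  Injured, Forward: 130×161/275 = 76.109
  Injured, Defender: 130×114/275 = 53.891
  Not injured, Forward: 145×161/275 = 84.891
  Not injured, Defender: 145×114/275 = 60.109
Contributions (O − E)²/E:
  (80 − 76.109)²/76.109 = 0.1989
  (50 − 53.891)²/53.891 = 0.2809
  (81 − 84.891)²/84.891 = 0.1783
  (64 − 60.109)²/60.109 = 0.2519
χ² = 0.1989 + 0.2809 + 0.1783 + 0.2519 = 0.91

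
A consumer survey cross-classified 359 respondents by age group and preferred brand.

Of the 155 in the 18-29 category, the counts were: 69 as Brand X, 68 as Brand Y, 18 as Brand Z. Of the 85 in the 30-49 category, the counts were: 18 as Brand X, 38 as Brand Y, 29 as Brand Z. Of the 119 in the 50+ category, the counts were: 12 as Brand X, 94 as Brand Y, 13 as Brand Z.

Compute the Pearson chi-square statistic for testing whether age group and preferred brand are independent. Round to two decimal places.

Row totals: 155, 85, 119. Column totals: 99, 200, 60. Grand total N = 359.
Expected counts (row total × column total / N):
  18-29, Brand X: 155×99/359 = 42.74373
  18-29, Brand Y: 155×200/359 = 86.35097
  18-29, Brand Z: 155×60/359 = 25.90529
  30-49, Brand X: 85×99/359 = 23.44011
  30-49, Brand Y: 85×200/359 = 47.35376
  30-49, Brand Z: 85×60/359 = 14.20613
  50+, Brand X: 119×99/359 = 32.81616
  50+, Brand Y: 119×200/359 = 66.29526
  50+, Brand Z: 119×60/359 = 19.88858
Contributions (O − E)²/E:
  (69 − 42.74373)²/42.74373 = 16.1285
  (68 − 86.35097)²/86.35097 = 3.8999
  (18 − 25.90529)²/25.90529 = 2.4124
  (18 − 23.44011)²/23.44011 = 1.2626
  (38 − 47.35376)²/47.35376 = 1.8476
  (29 − 14.20613)²/14.20613 = 15.4059
  (12 − 32.81616)²/32.81616 = 13.2042
  (94 − 66.29526)²/66.29526 = 11.5778
  (13 − 19.88858)²/19.88858 = 2.3859
χ² = 16.1285 + 3.8999 + 2.4124 + 1.2626 + 1.8476 + 15.4059 + 13.2042 + 11.5778 + 2.3859 = 68.12

68.12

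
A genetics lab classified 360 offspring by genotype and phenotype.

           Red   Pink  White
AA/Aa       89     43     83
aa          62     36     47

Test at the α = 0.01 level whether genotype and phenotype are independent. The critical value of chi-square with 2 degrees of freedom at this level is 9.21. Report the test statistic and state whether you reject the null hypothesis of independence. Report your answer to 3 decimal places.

Row totals: 215, 145. Column totals: 151, 79, 130. Grand total N = 360.
Expected counts (row total × column total / N):
  AA/Aa, Red: 215×151/360 = 90.1806
  AA/Aa, Pink: 215×79/360 = 47.1806
  AA/Aa, White: 215×130/360 = 77.6389
  aa, Red: 145×151/360 = 60.8194
  aa, Pink: 145×79/360 = 31.8194
  aa, White: 145×130/360 = 52.3611
Contributions (O − E)²/E:
  (89 − 90.1806)²/90.1806 = 0.0155
  (43 − 47.1806)²/47.1806 = 0.3704
  (83 − 77.6389)²/77.6389 = 0.3702
  (62 − 60.8194)²/60.8194 = 0.0229
  (36 − 31.8194)²/31.8194 = 0.5493
  (47 − 52.3611)²/52.3611 = 0.5489
χ² = 0.0155 + 0.3704 + 0.3702 + 0.0229 + 0.5493 + 0.5489 = 1.877
df = (2−1)(3−1) = 2. Since 1.877 < 9.21, fail to reject the null hypothesis of independence at α = 0.01.

1.877; fail to reject H₀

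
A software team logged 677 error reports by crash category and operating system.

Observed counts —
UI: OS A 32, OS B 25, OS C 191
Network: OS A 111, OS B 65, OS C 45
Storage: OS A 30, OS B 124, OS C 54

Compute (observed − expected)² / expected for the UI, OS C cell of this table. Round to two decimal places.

67.64

Row total (UI) = 248; column total (OS C) = 290; N = 677.
Expected count E = 248 × 290 / 677 = 106.2334.
Contribution = (O − E)²/E = (191 − 106.2334)² / 106.2334 = 67.64.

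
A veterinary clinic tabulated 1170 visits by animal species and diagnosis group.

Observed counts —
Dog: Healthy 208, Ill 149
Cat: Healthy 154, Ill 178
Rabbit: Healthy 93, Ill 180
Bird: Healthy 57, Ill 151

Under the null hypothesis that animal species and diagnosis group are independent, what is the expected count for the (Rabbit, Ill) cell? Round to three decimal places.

Row total (Rabbit) = 273; column total (Ill) = 658; grand total N = 1170.
Expected count = (row total × column total) / N = 273 × 658 / 1170 = 153.533.

153.533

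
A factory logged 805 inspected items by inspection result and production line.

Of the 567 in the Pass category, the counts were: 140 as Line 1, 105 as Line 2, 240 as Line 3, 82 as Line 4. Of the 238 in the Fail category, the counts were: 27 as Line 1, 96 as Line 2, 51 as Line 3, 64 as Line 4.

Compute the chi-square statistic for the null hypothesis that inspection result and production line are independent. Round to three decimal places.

80.885

Row totals: 567, 238. Column totals: 167, 201, 291, 146. Grand total N = 805.
Expected counts (row total × column total / N):
  Pass, Line 1: 567×167/805 = 117.62609
  Pass, Line 2: 567×201/805 = 141.57391
  Pass, Line 3: 567×291/805 = 204.96522
  Pass, Line 4: 567×146/805 = 102.83478
  Fail, Line 1: 238×167/805 = 49.37391
  Fail, Line 2: 238×201/805 = 59.42609
  Fail, Line 3: 238×291/805 = 86.03478
  Fail, Line 4: 238×146/805 = 43.16522
Contributions (O − E)²/E:
  (140 − 117.62609)²/117.62609 = 4.2558
  (105 − 141.57391)²/141.57391 = 9.4484
  (240 − 204.96522)²/204.96522 = 5.9885
  (82 − 102.83478)²/102.83478 = 4.2212
  (27 − 49.37391)²/49.37391 = 10.1388
  (96 − 59.42609)²/59.42609 = 22.5095
  (51 − 86.03478)²/86.03478 = 14.2667
  (64 − 43.16522)²/43.16522 = 10.0564
χ² = 4.2558 + 9.4484 + 5.9885 + 4.2212 + 10.1388 + 22.5095 + 14.2667 + 10.0564 = 80.885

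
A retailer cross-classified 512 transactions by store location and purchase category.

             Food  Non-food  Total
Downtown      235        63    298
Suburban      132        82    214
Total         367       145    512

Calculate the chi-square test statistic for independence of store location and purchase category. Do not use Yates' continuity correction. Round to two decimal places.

18.10

Grand total N = 512.
Expected counts (row total × column total / N):
  Downtown, Food: 298×367/512 = 213.605
  Downtown, Non-food: 298×145/512 = 84.395
  Suburban, Food: 214×367/512 = 153.395
  Suburban, Non-food: 214×145/512 = 60.605
Contributions (O − E)²/E:
  (235 − 213.605)²/213.605 = 2.1430
  (63 − 84.395)²/84.395 = 5.4239
  (132 − 153.395)²/153.395 = 2.9841
  (82 − 60.605)²/60.605 = 7.5529
χ² = 2.1430 + 5.4239 + 2.9841 + 7.5529 = 18.10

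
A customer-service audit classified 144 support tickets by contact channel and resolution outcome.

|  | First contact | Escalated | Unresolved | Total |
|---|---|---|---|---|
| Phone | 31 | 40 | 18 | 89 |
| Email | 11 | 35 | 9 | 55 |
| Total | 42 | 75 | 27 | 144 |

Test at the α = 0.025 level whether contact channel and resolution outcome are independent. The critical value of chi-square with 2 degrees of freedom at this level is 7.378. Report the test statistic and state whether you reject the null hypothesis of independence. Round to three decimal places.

Grand total N = 144.
Expected counts (row total × column total / N):
  Phone, First contact: 89×42/144 = 25.9583
  Phone, Escalated: 89×75/144 = 46.3542
  Phone, Unresolved: 89×27/144 = 16.6875
  Email, First contact: 55×42/144 = 16.0417
  Email, Escalated: 55×75/144 = 28.6458
  Email, Unresolved: 55×27/144 = 10.3125
Contributions (O − E)²/E:
  (31 − 25.9583)²/25.9583 = 0.9792
  (40 − 46.3542)²/46.3542 = 0.8710
  (18 − 16.6875)²/16.6875 = 0.1032
  (11 − 16.0417)²/16.0417 = 1.5845
  (35 − 28.6458)²/28.6458 = 1.4095
  (9 − 10.3125)²/10.3125 = 0.1670
χ² = 0.9792 + 0.8710 + 0.1032 + 1.5845 + 1.4095 + 0.1670 = 5.114
df = (2−1)(3−1) = 2. Since 5.114 < 7.378, fail to reject the null hypothesis of independence at α = 0.025.

5.114; fail to reject H₀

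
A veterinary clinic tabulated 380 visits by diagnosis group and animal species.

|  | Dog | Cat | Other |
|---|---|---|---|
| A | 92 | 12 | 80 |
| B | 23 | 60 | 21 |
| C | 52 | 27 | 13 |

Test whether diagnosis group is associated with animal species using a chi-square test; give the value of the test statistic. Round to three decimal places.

105.609

Row totals: 184, 104, 92. Column totals: 167, 99, 114. Grand total N = 380.
Expected counts (row total × column total / N):
  A, Dog: 184×167/380 = 80.8632
  A, Cat: 184×99/380 = 47.9368
  A, Other: 184×114/380 = 55.2000
  B, Dog: 104×167/380 = 45.7053
  B, Cat: 104×99/380 = 27.0947
  B, Other: 104×114/380 = 31.2000
  C, Dog: 92×167/380 = 40.4316
  C, Cat: 92×99/380 = 23.9684
  C, Other: 92×114/380 = 27.6000
Contributions (O − E)²/E:
  (92 − 80.8632)²/80.8632 = 1.5338
  (12 − 47.9368)²/47.9368 = 26.9408
  (80 − 55.2000)²/55.2000 = 11.1420
  (23 − 45.7053)²/45.7053 = 11.2795
  (60 − 27.0947)²/27.0947 = 39.9620
  (21 − 31.2000)²/31.2000 = 3.3346
  (52 − 40.4316)²/40.4316 = 3.3100
  (27 − 23.9684)²/23.9684 = 0.3834
  (13 − 27.6000)²/27.6000 = 7.7232
χ² = 1.5338 + 26.9408 + 11.1420 + 11.2795 + 39.9620 + 3.3346 + 3.3100 + 0.3834 + 7.7232 = 105.609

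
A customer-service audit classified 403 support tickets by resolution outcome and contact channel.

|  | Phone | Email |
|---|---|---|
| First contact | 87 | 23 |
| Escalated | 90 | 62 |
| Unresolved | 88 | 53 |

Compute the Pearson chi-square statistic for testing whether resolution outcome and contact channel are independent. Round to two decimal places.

Row totals: 110, 152, 141. Column totals: 265, 138. Grand total N = 403.
Expected counts (row total × column total / N):
  First contact, Phone: 110×265/403 = 72.333
  First contact, Email: 110×138/403 = 37.667
  Escalated, Phone: 152×265/403 = 99.950
  Escalated, Email: 152×138/403 = 52.050
  Unresolved, Phone: 141×265/403 = 92.717
  Unresolved, Email: 141×138/403 = 48.283
Contributions (O − E)²/E:
  (87 − 72.333)²/72.333 = 2.9740
  (23 − 37.667)²/37.667 = 5.7111
  (90 − 99.950)²/99.950 = 0.9905
  (62 − 52.050)²/52.050 = 1.9021
  (88 − 92.717)²/92.717 = 0.2400
  (53 − 48.283)²/48.283 = 0.4608
χ² = 2.9740 + 5.7111 + 0.9905 + 1.9021 + 0.2400 + 0.4608 = 12.28

12.28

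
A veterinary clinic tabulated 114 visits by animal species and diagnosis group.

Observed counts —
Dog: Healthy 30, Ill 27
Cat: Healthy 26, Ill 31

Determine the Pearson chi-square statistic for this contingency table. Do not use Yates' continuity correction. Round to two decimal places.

Row totals: 57, 57. Column totals: 56, 58. Grand total N = 114.
Expected counts (row total × column total / N):
  Dog, Healthy: 57×56/114 = 28.000
  Dog, Ill: 57×58/114 = 29.000
  Cat, Healthy: 57×56/114 = 28.000
  Cat, Ill: 57×58/114 = 29.000
Contributions (O − E)²/E:
  (30 − 28.000)²/28.000 = 0.1429
  (27 − 29.000)²/29.000 = 0.1379
  (26 − 28.000)²/28.000 = 0.1429
  (31 − 29.000)²/29.000 = 0.1379
χ² = 0.1429 + 0.1379 + 0.1429 + 0.1379 = 0.56

0.56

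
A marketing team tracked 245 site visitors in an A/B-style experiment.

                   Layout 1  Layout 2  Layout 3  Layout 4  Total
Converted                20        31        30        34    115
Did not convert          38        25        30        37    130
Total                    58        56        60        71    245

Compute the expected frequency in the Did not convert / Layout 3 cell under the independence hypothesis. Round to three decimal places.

31.837

Row total (Did not convert) = 130; column total (Layout 3) = 60; grand total N = 245.
Expected count = (row total × column total) / N = 130 × 60 / 245 = 31.837.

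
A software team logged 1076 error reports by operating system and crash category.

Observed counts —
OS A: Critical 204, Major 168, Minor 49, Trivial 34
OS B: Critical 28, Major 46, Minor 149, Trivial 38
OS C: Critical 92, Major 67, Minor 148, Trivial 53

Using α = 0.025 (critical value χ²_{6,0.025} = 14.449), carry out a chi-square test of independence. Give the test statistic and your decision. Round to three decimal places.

Row totals: 455, 261, 360. Column totals: 324, 281, 346, 125. Grand total N = 1076.
Expected counts (row total × column total / N):
  OS A, Critical: 455×324/1076 = 137.0074
  OS A, Major: 455×281/1076 = 118.8243
  OS A, Minor: 455×346/1076 = 146.3104
  OS A, Trivial: 455×125/1076 = 52.8578
  OS B, Critical: 261×324/1076 = 78.5911
  OS B, Major: 261×281/1076 = 68.1608
  OS B, Minor: 261×346/1076 = 83.9275
  OS B, Trivial: 261×125/1076 = 30.3206
  OS C, Critical: 360×324/1076 = 108.4015
  OS C, Major: 360×281/1076 = 94.0149
  OS C, Minor: 360×346/1076 = 115.7621
  OS C, Trivial: 360×125/1076 = 41.8216
Contributions (O − E)²/E:
  (204 − 137.0074)²/137.0074 = 32.7574
  (168 − 118.8243)²/118.8243 = 20.3515
  (49 − 146.3104)²/146.3104 = 64.7207
  (34 − 52.8578)²/52.8578 = 6.7278
  (28 − 78.5911)²/78.5911 = 32.5668
  (46 − 68.1608)²/68.1608 = 7.2050
  (149 − 83.9275)²/83.9275 = 50.4534
  (38 − 30.3206)²/30.3206 = 1.9450
  (92 − 108.4015)²/108.4015 = 2.4816
  (67 − 94.0149)²/94.0149 = 7.7627
  (148 − 115.7621)²/115.7621 = 8.9777
  (53 − 41.8216)²/41.8216 = 2.9878
χ² = 32.7574 + 20.3515 + 64.7207 + 6.7278 + 32.5668 + 7.2050 + 50.4534 + 1.9450 + 2.4816 + 7.7627 + 8.9777 + 2.9878 = 238.937
df = (3−1)(4−1) = 6. Since 238.937 > 14.449, reject the null hypothesis of independence at α = 0.025.

238.937; reject H₀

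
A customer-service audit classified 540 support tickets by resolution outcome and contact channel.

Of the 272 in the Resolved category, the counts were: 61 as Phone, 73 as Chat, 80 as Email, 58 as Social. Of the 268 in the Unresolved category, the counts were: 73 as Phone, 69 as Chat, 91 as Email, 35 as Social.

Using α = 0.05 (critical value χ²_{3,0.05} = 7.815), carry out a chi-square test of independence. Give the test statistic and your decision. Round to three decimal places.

Row totals: 272, 268. Column totals: 134, 142, 171, 93. Grand total N = 540.
Expected counts (row total × column total / N):
  Resolved, Phone: 272×134/540 = 67.4963
  Resolved, Chat: 272×142/540 = 71.5259
  Resolved, Email: 272×171/540 = 86.1333
  Resolved, Social: 272×93/540 = 46.8444
  Unresolved, Phone: 268×134/540 = 66.5037
  Unresolved, Chat: 268×142/540 = 70.4741
  Unresolved, Email: 268×171/540 = 84.8667
  Unresolved, Social: 268×93/540 = 46.1556
Contributions (O − E)²/E:
  (61 − 67.4963)²/67.4963 = 0.6252
  (73 − 71.5259)²/71.5259 = 0.0304
  (80 − 86.1333)²/86.1333 = 0.4367
  (58 − 46.8444)²/46.8444 = 2.6566
  (73 − 66.5037)²/66.5037 = 0.6346
  (69 − 70.4741)²/70.4741 = 0.0308
  (91 − 84.8667)²/84.8667 = 0.4433
  (35 − 46.1556)²/46.1556 = 2.6963
χ² = 0.6252 + 0.0304 + 0.4367 + 2.6566 + 0.6346 + 0.0308 + 0.4433 + 2.6963 = 7.554
df = (2−1)(4−1) = 3. Since 7.554 < 7.815, fail to reject the null hypothesis of independence at α = 0.05.

7.554; fail to reject H₀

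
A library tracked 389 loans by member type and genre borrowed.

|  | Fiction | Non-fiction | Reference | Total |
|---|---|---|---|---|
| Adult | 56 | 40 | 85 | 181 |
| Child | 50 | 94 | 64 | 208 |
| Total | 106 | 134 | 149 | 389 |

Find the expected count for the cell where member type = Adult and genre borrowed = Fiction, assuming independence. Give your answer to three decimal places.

49.321

Row total (Adult) = 181; column total (Fiction) = 106; grand total N = 389.
Expected count = (row total × column total) / N = 181 × 106 / 389 = 49.321.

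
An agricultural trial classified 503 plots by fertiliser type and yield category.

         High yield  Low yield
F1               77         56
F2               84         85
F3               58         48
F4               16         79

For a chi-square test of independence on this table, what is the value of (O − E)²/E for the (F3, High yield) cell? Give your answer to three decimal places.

Row total (F3) = 106; column total (High yield) = 235; N = 503.
Expected count E = 106 × 235 / 503 = 49.522863.
Contribution = (O − E)²/E = (58 − 49.522863)² / 49.522863 = 1.451.

1.451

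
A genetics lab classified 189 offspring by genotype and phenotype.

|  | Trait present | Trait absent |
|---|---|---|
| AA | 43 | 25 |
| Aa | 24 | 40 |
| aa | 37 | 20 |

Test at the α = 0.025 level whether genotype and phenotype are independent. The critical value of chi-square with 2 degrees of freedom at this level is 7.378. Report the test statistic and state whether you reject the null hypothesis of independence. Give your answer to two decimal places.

Row totals: 68, 64, 57. Column totals: 104, 85. Grand total N = 189.
Expected counts (row total × column total / N):
  AA, Trait present: 68×104/189 = 37.418
  AA, Trait absent: 68×85/189 = 30.582
  Aa, Trait present: 64×104/189 = 35.217
  Aa, Trait absent: 64×85/189 = 28.783
  aa, Trait present: 57×104/189 = 31.365
  aa, Trait absent: 57×85/189 = 25.635
Contributions (O − E)²/E:
  (43 − 37.418)²/37.418 = 0.8327
  (25 − 30.582)²/30.582 = 1.0189
  (24 − 35.217)²/35.217 = 3.5727
  (40 − 28.783)²/28.783 = 4.3714
  (37 − 31.365)²/31.365 = 1.0124
  (20 − 25.635)²/25.635 = 1.2387
χ² = 0.8327 + 1.0189 + 3.5727 + 4.3714 + 1.0124 + 1.2387 = 12.05
df = (3−1)(2−1) = 2. Since 12.05 > 7.378, reject the null hypothesis of independence at α = 0.025.

12.05; reject H₀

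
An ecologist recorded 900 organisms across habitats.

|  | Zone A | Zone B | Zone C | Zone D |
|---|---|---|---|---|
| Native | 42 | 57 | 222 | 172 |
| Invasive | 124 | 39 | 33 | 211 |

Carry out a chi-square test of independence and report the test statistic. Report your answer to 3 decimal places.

181.373

Row totals: 493, 407. Column totals: 166, 96, 255, 383. Grand total N = 900.
Expected counts (row total × column total / N):
  Native, Zone A: 493×166/900 = 90.9311
  Native, Zone B: 493×96/900 = 52.5867
  Native, Zone C: 493×255/900 = 139.6833
  Native, Zone D: 493×383/900 = 209.7989
  Invasive, Zone A: 407×166/900 = 75.0689
  Invasive, Zone B: 407×96/900 = 43.4133
  Invasive, Zone C: 407×255/900 = 115.3167
  Invasive, Zone D: 407×383/900 = 173.2011
Contributions (O − E)²/E:
  (42 − 90.9311)²/90.9311 = 26.3304
  (57 − 52.5867)²/52.5867 = 0.3704
  (222 − 139.6833)²/139.6833 = 48.5100
  (172 − 209.7989)²/209.7989 = 6.8101
  (124 − 75.0689)²/75.0689 = 31.8941
  (39 − 43.4133)²/43.4133 = 0.4486
  (33 − 115.3167)²/115.3167 = 58.7603
  (211 − 173.2011)²/173.2011 = 8.2491
χ² = 26.3304 + 0.3704 + 48.5100 + 6.8101 + 31.8941 + 0.4486 + 58.7603 + 8.2491 = 181.373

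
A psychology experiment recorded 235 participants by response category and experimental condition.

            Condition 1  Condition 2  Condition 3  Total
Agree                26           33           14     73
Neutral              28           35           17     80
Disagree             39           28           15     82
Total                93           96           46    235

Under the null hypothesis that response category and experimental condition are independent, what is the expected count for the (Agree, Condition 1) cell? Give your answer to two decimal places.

28.89

Row total (Agree) = 73; column total (Condition 1) = 93; grand total N = 235.
Expected count = (row total × column total) / N = 73 × 93 / 235 = 28.89.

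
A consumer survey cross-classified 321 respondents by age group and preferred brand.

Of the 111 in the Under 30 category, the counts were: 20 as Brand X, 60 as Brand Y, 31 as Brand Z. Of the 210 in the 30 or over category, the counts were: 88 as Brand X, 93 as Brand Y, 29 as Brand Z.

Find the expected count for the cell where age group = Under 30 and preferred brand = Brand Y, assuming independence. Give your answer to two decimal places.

Row total (Under 30) = 111; column total (Brand Y) = 153; grand total N = 321.
Expected count = (row total × column total) / N = 111 × 153 / 321 = 52.91.

52.91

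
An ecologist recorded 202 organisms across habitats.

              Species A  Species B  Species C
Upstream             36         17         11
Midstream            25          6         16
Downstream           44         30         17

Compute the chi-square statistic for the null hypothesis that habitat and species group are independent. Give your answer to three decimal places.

Row totals: 64, 47, 91. Column totals: 105, 53, 44. Grand total N = 202.
Expected counts (row total × column total / N):
  Upstream, Species A: 64×105/202 = 33.26733
  Upstream, Species B: 64×53/202 = 16.79208
  Upstream, Species C: 64×44/202 = 13.94059
  Midstream, Species A: 47×105/202 = 24.43069
  Midstream, Species B: 47×53/202 = 12.33168
  Midstream, Species C: 47×44/202 = 10.23762
  Downstream, Species A: 91×105/202 = 47.30198
  Downstream, Species B: 91×53/202 = 23.87624
  Downstream, Species C: 91×44/202 = 19.82178
Contributions (O − E)²/E:
  (36 − 33.26733)²/33.26733 = 0.2245
  (17 − 16.79208)²/16.79208 = 0.0026
  (11 − 13.94059)²/13.94059 = 0.6203
  (25 − 24.43069)²/24.43069 = 0.0133
  (6 − 12.33168)²/12.33168 = 3.2510
  (16 − 10.23762)²/10.23762 = 3.2434
  (44 − 47.30198)²/47.30198 = 0.2305
  (30 − 23.87624)²/23.87624 = 1.5706
  (17 − 19.82178)²/19.82178 = 0.4017
χ² = 0.2245 + 0.0026 + 0.6203 + 0.0133 + 3.2510 + 3.2434 + 0.2305 + 1.5706 + 0.4017 = 9.558

9.558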